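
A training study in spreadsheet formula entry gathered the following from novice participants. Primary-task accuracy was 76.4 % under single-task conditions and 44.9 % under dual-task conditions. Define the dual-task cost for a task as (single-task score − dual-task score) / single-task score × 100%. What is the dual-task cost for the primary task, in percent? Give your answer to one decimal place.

Cost = (76.4 − 44.9) / 76.4 × 100%
     = 31.5000 / 76.4 × 100% = 41.2304%.
≈ 41.2%.

41.2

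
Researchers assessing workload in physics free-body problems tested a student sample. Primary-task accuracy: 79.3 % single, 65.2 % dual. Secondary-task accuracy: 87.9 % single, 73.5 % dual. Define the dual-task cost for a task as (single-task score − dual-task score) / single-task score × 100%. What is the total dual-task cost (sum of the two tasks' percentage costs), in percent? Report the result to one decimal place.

34.2

Primary cost = (79.3 − 65.2) / 79.3 × 100% = 17.7806%.
Secondary cost = (87.9 − 73.5) / 87.9 × 100% = 16.3823%.
Total = 17.7806% + 16.3823% = 34.1629% ≈ 34.2%.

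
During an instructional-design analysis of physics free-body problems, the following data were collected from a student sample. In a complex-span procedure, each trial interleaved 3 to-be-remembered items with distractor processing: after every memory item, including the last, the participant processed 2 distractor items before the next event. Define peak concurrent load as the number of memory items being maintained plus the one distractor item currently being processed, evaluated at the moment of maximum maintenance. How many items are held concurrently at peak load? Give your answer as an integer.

Maintenance is greatest during the distractor(s) after memory item 3: all 3 memory items are being held.
One distractor item is concurrently being processed.
Peak concurrent load = 3 + 1 = 4 items.

4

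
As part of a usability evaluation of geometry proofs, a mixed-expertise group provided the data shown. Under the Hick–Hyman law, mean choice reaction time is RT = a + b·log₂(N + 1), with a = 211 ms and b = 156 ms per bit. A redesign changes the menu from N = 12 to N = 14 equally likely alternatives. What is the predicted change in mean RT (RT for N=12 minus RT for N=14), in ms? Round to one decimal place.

RT(12) = 211 + 156·log₂(13) = 211 + 156·3.7004 = 788.2624 ms.
RT(14) = 211 + 156·log₂(15) = 211 + 156·3.9069 = 820.4764 ms.
Difference = 788.2624 − 820.4764 = -32.2140 ≈ -32.2 ms.

-32.2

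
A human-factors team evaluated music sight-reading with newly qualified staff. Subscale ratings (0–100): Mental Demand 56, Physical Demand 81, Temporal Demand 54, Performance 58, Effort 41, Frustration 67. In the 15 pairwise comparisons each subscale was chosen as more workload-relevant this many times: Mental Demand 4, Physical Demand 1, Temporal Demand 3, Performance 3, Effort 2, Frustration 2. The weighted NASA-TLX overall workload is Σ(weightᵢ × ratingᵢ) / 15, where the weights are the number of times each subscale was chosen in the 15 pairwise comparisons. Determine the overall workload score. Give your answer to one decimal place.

The tallies are the weights (they sum to 15).
Weighted sum = 4·56 + 1·81 + 3·54 + 3·58 + 2·41 + 2·67
            = 224 + 81 + 162 + 174 + 82 + 134 = 857.
Overall workload = 857 / 15 = 57.1333 ≈ 57.1.

57.1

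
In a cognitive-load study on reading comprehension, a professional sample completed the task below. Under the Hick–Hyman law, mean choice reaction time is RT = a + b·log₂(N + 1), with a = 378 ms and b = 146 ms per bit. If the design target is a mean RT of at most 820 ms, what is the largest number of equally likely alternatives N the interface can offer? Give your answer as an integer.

7

Set 378 + 146·log₂(N + 1) ≤ 820.
log₂(N + 1) ≤ (820 − 378) / 146 = 3.0274.
N + 1 ≤ 2^3.0274 = 8.1534.
N ≤ 7.1534, so the largest integer N is 7.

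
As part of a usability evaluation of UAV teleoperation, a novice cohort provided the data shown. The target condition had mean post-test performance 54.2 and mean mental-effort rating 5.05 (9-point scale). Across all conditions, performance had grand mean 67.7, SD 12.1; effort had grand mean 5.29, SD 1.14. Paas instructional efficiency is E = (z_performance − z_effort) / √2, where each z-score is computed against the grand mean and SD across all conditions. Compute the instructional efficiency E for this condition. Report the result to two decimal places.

z_performance = (54.2 − 67.7) / 12.1 = -13.5000 / 12.1 = -1.1157.
z_effort = (5.05 − 5.29) / 1.14 = -0.2400 / 1.14 = -0.2105.
z_P − z_E = -1.1157 − (-0.2105) = -0.9052.
E = -0.9052 / √2 = -0.9052 / 1.41421 = -0.6401 ≈ -0.64.

-0.64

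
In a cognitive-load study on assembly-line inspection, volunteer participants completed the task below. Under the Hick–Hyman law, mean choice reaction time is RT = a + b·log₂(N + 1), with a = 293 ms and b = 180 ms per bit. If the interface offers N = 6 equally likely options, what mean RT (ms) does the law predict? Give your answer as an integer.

798

log₂(6 + 1) = log₂(7) = 2.8074.
RT = 293 + 180 × 2.8074 = 293 + 505.3320 = 798.3320 ms.
≈ 798 ms.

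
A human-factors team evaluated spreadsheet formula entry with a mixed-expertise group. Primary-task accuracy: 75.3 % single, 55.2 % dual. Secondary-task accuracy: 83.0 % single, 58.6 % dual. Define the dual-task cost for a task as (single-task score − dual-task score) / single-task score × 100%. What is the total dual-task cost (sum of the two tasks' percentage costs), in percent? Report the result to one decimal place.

Primary cost = (75.3 − 55.2) / 75.3 × 100% = 26.6932%.
Secondary cost = (83.0 − 58.6) / 83.0 × 100% = 29.3976%.
Total = 26.6932% + 29.3976% = 56.0908% ≈ 56.1%.

56.1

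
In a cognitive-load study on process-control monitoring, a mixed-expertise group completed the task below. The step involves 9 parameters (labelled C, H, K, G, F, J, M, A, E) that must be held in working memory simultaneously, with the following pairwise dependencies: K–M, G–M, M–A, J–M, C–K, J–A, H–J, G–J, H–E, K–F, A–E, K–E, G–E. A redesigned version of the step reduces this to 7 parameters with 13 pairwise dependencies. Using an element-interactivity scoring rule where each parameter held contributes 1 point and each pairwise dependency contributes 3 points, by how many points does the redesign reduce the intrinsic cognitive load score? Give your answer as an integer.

Original: 9 × 1 + 13 × 3 = 9 + 39 = 48.
Redesigned: 7 × 1 + 13 × 3 = 7 + 39 = 46.
Reduction = 48 − 46 = 2.

2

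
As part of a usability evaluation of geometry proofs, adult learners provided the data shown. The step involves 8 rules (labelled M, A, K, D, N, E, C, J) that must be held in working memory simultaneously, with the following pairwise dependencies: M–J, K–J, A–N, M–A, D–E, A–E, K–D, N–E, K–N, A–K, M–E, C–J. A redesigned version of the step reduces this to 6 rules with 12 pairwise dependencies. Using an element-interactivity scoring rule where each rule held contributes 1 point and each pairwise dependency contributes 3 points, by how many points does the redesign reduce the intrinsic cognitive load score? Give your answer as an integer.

Original: 8 × 1 + 12 × 3 = 8 + 36 = 44.
Redesigned: 6 × 1 + 12 × 3 = 6 + 36 = 42.
Reduction = 44 − 42 = 2.

2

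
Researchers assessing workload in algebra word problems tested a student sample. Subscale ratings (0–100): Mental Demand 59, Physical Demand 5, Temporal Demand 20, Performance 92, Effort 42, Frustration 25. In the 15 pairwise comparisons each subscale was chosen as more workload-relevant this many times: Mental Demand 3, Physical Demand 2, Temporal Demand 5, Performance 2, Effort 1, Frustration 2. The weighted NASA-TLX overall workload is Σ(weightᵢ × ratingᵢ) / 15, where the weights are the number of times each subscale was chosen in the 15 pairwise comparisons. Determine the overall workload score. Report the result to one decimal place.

The tallies are the weights (they sum to 15).
Weighted sum = 3·59 + 2·5 + 5·20 + 2·92 + 1·42 + 2·25
            = 177 + 10 + 100 + 184 + 42 + 50 = 563.
Overall workload = 563 / 15 = 37.5333 ≈ 37.5.

37.5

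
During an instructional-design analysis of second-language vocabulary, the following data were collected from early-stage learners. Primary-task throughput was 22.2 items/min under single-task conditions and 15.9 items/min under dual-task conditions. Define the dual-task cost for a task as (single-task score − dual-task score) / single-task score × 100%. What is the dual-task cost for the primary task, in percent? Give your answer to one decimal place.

28.4

Cost = (22.2 − 15.9) / 22.2 × 100%
     = 6.3000 / 22.2 × 100% = 28.3784%.
≈ 28.4%.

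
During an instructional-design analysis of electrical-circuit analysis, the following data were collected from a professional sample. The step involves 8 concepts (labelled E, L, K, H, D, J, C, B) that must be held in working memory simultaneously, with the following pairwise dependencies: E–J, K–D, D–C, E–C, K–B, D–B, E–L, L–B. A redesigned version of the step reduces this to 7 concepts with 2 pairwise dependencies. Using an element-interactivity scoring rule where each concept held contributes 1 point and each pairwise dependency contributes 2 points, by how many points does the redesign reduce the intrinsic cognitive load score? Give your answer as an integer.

Original: 8 × 1 + 8 × 2 = 8 + 16 = 24.
Redesigned: 7 × 1 + 2 × 2 = 7 + 4 = 11.
Reduction = 24 − 11 = 13.

13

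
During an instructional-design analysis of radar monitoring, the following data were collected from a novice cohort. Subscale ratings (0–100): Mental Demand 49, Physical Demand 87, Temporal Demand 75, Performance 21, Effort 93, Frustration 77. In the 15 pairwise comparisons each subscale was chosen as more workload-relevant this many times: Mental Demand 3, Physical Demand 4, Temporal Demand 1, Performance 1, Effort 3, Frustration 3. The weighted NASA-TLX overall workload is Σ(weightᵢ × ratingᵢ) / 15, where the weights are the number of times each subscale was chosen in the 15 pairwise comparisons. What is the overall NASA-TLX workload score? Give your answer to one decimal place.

The tallies are the weights (they sum to 15).
Weighted sum = 3·49 + 4·87 + 1·75 + 1·21 + 3·93 + 3·77
            = 147 + 348 + 75 + 21 + 279 + 231 = 1101.
Overall workload = 1101 / 15 = 73.4000 ≈ 73.4.

73.4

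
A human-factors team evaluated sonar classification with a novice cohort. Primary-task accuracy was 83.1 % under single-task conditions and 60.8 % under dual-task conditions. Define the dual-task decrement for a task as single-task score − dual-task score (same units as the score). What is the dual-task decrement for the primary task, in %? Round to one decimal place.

22.3

Decrement = 83.1 − 60.8 = 22.3000 % ≈ 22.3 %.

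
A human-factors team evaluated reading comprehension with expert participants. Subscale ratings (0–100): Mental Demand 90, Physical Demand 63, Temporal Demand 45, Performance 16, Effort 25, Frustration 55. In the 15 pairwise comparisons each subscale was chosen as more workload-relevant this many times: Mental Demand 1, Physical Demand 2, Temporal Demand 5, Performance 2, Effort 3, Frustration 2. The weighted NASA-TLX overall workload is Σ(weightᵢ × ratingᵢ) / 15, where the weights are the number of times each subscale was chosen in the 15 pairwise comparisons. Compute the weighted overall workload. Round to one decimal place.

The tallies are the weights (they sum to 15).
Weighted sum = 1·90 + 2·63 + 5·45 + 2·16 + 3·25 + 2·55
            = 90 + 126 + 225 + 32 + 75 + 110 = 658.
Overall workload = 658 / 15 = 43.8667 ≈ 43.9.

43.9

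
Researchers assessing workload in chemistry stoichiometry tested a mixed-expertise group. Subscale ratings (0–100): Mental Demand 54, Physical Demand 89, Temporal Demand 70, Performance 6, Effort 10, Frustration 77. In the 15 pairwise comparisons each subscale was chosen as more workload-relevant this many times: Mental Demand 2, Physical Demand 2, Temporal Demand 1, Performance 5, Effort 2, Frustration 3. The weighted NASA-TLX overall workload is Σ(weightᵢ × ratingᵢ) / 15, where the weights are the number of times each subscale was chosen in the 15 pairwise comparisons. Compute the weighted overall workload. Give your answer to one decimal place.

The tallies are the weights (they sum to 15).
Weighted sum = 2·54 + 2·89 + 1·70 + 5·6 + 2·10 + 3·77
            = 108 + 178 + 70 + 30 + 20 + 231 = 637.
Overall workload = 637 / 15 = 42.4667 ≈ 42.5.

42.5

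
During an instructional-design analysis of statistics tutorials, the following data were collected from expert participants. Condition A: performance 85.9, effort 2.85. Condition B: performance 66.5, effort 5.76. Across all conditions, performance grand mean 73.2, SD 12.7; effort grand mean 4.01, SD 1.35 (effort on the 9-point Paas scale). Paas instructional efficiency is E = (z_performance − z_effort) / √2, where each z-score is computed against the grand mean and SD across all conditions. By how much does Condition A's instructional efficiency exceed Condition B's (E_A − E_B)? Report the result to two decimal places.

2.60

Condition A: z_P = (85.9 − 73.2)/12.7 = 1.0000; z_E = (2.85 − 4.01)/1.35 = -0.8593; E_A = (1.0000 − (-0.8593))/√2 = 1.3147.
Condition B: z_P = (66.5 − 73.2)/12.7 = -0.5276; z_E = (5.76 − 4.01)/1.35 = 1.2963; E_B = (-0.5276 − 1.2963)/√2 = -1.2897.
E_A − E_B = 1.3147 − (-1.2897) = 2.6044 ≈ 2.60.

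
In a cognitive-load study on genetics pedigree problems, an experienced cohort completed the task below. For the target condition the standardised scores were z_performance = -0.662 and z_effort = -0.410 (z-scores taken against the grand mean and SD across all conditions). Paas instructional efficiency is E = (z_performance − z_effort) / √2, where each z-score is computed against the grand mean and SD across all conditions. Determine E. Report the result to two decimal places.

-0.18

z_P − z_E = -0.662 − (-0.410) = -0.2520.
E = -0.2520 / √2 = -0.2520 / 1.41421 = -0.1782 ≈ -0.18.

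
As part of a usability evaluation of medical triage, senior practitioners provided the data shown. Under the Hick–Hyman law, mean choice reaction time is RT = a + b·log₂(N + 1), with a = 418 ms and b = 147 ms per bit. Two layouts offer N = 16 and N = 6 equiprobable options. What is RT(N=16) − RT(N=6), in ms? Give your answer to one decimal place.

RT(16) = 418 + 147·log₂(17) = 418 + 147·4.0875 = 1018.8625 ms.
RT(6) = 418 + 147·log₂(7) = 418 + 147·2.8074 = 830.6878 ms.
Difference = 1018.8625 − 830.6878 = 188.1747 ≈ 188.2 ms.

188.2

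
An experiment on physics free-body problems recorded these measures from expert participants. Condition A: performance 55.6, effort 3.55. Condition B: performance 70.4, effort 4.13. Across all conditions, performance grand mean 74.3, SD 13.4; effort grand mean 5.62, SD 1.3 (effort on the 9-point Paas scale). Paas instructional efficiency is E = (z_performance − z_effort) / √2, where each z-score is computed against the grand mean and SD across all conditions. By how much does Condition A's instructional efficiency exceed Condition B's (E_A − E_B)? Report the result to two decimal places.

Condition A: z_P = (55.6 − 74.3)/13.4 = -1.3955; z_E = (3.55 − 5.62)/1.3 = -1.5923; E_A = (-1.3955 − (-1.5923))/√2 = 0.1392.
Condition B: z_P = (70.4 − 74.3)/13.4 = -0.2910; z_E = (4.13 − 5.62)/1.3 = -1.1462; E_B = (-0.2910 − (-1.1462))/√2 = 0.6047.
E_A − E_B = 0.1392 − 0.6047 = -0.4655 ≈ -0.47.

-0.47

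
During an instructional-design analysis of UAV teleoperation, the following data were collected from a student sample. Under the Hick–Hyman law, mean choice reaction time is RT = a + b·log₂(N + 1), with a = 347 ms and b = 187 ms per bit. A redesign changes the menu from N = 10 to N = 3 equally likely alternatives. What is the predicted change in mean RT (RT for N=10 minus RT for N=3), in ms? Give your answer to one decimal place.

RT(10) = 347 + 187·log₂(11) = 347 + 187·3.4594 = 993.9078 ms.
RT(3) = 347 + 187·log₂(4) = 347 + 187·2.0000 = 721.0000 ms.
Difference = 993.9078 − 721.0000 = 272.9078 ≈ 272.9 ms.

272.9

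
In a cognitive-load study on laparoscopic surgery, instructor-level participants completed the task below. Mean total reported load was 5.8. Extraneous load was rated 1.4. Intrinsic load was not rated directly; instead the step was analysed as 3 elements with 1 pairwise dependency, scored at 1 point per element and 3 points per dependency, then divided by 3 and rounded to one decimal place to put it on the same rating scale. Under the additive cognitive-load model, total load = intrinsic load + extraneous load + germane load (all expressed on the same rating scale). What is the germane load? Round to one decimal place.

2.4

Intrinsic (element-interactivity): (3 × 1 + 1 × 3) / 3 = 6 / 3 = 2.0000 → 2.0.
germane load = total − intrinsic − extraneous
             = 5.8 − 2.0 − 1.4 = 2.4.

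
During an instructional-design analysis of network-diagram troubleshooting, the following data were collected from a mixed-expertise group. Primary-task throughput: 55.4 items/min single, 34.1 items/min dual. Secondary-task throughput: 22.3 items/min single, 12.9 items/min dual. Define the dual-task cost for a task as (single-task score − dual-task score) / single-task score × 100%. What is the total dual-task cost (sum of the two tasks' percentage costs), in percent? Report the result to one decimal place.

80.6

Primary cost = (55.4 − 34.1) / 55.4 × 100% = 38.4477%.
Secondary cost = (22.3 − 12.9) / 22.3 × 100% = 42.1525%.
Total = 38.4477% + 42.1525% = 80.6002% ≈ 80.6%.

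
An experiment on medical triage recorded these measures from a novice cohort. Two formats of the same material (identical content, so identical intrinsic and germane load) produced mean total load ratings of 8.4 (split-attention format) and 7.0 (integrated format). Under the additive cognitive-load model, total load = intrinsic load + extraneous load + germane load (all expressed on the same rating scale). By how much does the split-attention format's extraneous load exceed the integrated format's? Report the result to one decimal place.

1.4

Intrinsic and germane load are equal across formats, so the difference in total load equals the difference in extraneous load.
Extraneous-load difference = 8.4 − 7.0 = 1.4.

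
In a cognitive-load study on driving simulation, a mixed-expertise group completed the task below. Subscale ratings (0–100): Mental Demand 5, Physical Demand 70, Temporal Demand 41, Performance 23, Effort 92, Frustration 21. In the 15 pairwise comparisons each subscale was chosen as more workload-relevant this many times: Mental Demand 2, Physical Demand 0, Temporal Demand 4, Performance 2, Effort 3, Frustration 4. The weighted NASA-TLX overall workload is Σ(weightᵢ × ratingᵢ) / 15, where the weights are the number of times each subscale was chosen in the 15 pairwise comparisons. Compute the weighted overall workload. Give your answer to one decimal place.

38.7

The tallies are the weights (they sum to 15).
Weighted sum = 2·5 + 0·70 + 4·41 + 2·23 + 3·92 + 4·21
            = 10 + 0 + 164 + 46 + 276 + 84 = 580.
Overall workload = 580 / 15 = 38.6667 ≈ 38.7.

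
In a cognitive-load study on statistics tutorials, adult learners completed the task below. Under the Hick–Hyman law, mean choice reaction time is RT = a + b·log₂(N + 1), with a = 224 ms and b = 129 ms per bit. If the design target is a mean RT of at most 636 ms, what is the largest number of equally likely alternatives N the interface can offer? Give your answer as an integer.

Set 224 + 129·log₂(N + 1) ≤ 636.
log₂(N + 1) ≤ (636 − 224) / 129 = 3.1938.
N + 1 ≤ 2^3.1938 = 9.1502.
N ≤ 8.1502, so the largest integer N is 8.

8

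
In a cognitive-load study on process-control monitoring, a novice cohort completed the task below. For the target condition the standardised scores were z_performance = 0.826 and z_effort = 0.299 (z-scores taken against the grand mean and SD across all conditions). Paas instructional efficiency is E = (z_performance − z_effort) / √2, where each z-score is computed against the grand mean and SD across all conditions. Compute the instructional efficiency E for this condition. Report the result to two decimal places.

0.37

z_P − z_E = 0.826 − 0.299 = 0.5270.
E = 0.5270 / √2 = 0.5270 / 1.41421 = 0.3726 ≈ 0.37.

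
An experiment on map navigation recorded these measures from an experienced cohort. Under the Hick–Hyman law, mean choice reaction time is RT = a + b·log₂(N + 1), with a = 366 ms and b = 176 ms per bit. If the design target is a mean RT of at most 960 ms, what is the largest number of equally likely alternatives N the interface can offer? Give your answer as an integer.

Set 366 + 176·log₂(N + 1) ≤ 960.
log₂(N + 1) ≤ (960 − 366) / 176 = 3.3750.
N + 1 ≤ 2^3.3750 = 10.3747.
N ≤ 9.3747, so the largest integer N is 9.

9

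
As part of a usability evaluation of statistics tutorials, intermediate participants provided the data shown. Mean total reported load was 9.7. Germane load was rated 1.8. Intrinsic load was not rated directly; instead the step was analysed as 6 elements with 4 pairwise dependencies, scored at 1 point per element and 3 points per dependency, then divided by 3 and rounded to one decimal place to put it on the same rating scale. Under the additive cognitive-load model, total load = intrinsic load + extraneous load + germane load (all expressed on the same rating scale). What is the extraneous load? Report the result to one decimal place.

Intrinsic (element-interactivity): (6 × 1 + 4 × 3) / 3 = 18 / 3 = 6.0000 → 6.0.
extraneous load = total − intrinsic − germane
             = 9.7 − 6.0 − 1.8 = 1.9.

1.9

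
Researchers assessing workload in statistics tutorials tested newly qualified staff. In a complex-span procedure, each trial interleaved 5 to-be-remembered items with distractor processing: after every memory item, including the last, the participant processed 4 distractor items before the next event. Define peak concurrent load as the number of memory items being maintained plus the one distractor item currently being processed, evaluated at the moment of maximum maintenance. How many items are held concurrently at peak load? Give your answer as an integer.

6

Maintenance is greatest during the distractor(s) after memory item 5: all 5 memory items are being held.
One distractor item is concurrently being processed.
Peak concurrent load = 5 + 1 = 6 items.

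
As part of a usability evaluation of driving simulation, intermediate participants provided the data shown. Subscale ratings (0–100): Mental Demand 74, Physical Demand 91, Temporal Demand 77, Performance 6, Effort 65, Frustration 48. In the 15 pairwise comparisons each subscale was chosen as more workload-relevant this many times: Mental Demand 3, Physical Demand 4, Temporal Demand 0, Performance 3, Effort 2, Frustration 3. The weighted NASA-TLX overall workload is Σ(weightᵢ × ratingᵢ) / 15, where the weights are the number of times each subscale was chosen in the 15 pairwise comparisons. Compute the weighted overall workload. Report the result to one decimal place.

58.5

The tallies are the weights (they sum to 15).
Weighted sum = 3·74 + 4·91 + 0·77 + 3·6 + 2·65 + 3·48
            = 222 + 364 + 0 + 18 + 130 + 144 = 878.
Overall workload = 878 / 15 = 58.5333 ≈ 58.5.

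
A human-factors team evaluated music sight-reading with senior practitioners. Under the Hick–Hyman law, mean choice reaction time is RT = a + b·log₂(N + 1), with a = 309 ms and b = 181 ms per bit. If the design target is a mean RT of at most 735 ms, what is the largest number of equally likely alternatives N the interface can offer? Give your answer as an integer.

Set 309 + 181·log₂(N + 1) ≤ 735.
log₂(N + 1) ≤ (735 − 309) / 181 = 2.3536.
N + 1 ≤ 2^2.3536 = 5.1110.
N ≤ 4.1110, so the largest integer N is 4.

4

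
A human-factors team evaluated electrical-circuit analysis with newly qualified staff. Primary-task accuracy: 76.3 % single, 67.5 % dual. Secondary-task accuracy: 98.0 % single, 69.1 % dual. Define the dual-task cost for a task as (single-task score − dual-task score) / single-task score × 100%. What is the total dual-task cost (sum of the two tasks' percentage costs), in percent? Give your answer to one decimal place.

41.0

Primary cost = (76.3 − 67.5) / 76.3 × 100% = 11.5334%.
Secondary cost = (98.0 − 69.1) / 98.0 × 100% = 29.4898%.
Total = 11.5334% + 29.4898% = 41.0232% ≈ 41.0%.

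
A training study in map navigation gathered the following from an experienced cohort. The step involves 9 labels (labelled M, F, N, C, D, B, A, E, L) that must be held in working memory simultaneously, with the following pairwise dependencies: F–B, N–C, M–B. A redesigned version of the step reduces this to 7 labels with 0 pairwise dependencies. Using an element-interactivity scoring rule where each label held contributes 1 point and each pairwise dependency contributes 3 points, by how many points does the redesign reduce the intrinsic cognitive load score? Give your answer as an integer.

11

Original: 9 × 1 + 3 × 3 = 9 + 9 = 18.
Redesigned: 7 × 1 + 0 × 3 = 7 + 0 = 7.
Reduction = 18 − 7 = 11.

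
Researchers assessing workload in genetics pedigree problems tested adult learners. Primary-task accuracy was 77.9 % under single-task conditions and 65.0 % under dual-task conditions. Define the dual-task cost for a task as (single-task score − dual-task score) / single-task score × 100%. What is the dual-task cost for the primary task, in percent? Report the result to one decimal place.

16.6

Cost = (77.9 − 65.0) / 77.9 × 100%
     = 12.9000 / 77.9 × 100% = 16.5597%.
≈ 16.6%.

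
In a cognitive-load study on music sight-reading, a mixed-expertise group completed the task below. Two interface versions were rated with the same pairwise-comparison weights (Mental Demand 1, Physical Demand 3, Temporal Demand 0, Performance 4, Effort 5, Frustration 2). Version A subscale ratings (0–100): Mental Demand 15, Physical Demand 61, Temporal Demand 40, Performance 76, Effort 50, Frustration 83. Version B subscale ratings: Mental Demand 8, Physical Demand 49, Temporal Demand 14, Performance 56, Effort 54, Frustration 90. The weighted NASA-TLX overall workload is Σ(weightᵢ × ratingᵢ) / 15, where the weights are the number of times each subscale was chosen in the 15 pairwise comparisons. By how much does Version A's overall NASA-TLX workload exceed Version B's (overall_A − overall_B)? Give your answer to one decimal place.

Version A weighted sum = 1·15 + 3·61 + 0·40 + 4·76 + 5·50 + 2·83 = 15 + 183 + 0 + 304 + 250 + 166 = 918; overall_A = 918/15 = 61.2000.
Version B weighted sum = 1·8 + 3·49 + 0·14 + 4·56 + 5·54 + 2·90 = 8 + 147 + 0 + 224 + 270 + 180 = 829; overall_B = 829/15 = 55.2667.
Difference = 61.2000 − 55.2667 = 5.9333 ≈ 5.9.

5.9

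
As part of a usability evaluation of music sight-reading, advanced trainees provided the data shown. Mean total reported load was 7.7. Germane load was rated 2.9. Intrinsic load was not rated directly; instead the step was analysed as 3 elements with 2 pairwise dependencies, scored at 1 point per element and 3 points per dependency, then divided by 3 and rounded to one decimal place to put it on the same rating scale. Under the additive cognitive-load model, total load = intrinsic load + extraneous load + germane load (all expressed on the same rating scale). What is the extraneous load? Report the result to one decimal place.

1.8

Intrinsic (element-interactivity): (3 × 1 + 2 × 3) / 3 = 9 / 3 = 3.0000 → 3.0.
extraneous load = total − intrinsic − germane
             = 7.7 − 3.0 − 2.9 = 1.8.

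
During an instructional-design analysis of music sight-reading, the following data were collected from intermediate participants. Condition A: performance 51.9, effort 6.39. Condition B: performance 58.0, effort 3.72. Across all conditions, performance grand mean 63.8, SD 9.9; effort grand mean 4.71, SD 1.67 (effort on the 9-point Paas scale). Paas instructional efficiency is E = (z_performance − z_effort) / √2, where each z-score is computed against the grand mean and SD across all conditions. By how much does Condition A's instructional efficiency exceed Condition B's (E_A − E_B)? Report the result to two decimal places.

Condition A: z_P = (51.9 − 63.8)/9.9 = -1.2020; z_E = (6.39 − 4.71)/1.67 = 1.0060; E_A = (-1.2020 − 1.0060)/√2 = -1.5613.
Condition B: z_P = (58.0 − 63.8)/9.9 = -0.5859; z_E = (3.72 − 4.71)/1.67 = -0.5928; E_B = (-0.5859 − (-0.5928))/√2 = 0.0049.
E_A − E_B = -1.5613 − 0.0049 = -1.5662 ≈ -1.57.

-1.57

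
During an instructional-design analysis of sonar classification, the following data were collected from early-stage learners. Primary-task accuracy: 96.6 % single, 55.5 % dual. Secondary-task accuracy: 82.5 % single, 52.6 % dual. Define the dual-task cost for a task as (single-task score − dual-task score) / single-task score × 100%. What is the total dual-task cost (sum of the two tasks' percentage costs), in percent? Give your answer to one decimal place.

Primary cost = (96.6 − 55.5) / 96.6 × 100% = 42.5466%.
Secondary cost = (82.5 − 52.6) / 82.5 × 100% = 36.2424%.
Total = 42.5466% + 36.2424% = 78.7890% ≈ 78.8%.

78.8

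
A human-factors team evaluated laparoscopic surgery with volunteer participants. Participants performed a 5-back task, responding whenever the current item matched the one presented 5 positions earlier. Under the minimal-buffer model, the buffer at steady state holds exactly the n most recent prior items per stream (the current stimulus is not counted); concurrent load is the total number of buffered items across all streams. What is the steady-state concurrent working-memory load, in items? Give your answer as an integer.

The buffer holds the 5 most recent prior items.
Steady-state concurrent load = 5 items.

5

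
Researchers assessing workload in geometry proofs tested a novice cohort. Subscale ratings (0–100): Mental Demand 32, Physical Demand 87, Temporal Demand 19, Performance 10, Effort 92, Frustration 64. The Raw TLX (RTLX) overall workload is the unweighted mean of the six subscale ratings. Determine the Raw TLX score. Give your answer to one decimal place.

50.7

Sum of ratings = 32 + 87 + 19 + 10 + 92 + 64 = 304.
RTLX = 304 / 6 = 50.6667 ≈ 50.7.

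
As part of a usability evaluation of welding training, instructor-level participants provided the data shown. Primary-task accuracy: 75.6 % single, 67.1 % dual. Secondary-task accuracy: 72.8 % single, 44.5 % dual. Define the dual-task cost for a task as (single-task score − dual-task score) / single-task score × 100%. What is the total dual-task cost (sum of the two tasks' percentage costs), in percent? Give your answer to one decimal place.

Primary cost = (75.6 − 67.1) / 75.6 × 100% = 11.2434%.
Secondary cost = (72.8 − 44.5) / 72.8 × 100% = 38.8736%.
Total = 11.2434% + 38.8736% = 50.1170% ≈ 50.1%.

50.1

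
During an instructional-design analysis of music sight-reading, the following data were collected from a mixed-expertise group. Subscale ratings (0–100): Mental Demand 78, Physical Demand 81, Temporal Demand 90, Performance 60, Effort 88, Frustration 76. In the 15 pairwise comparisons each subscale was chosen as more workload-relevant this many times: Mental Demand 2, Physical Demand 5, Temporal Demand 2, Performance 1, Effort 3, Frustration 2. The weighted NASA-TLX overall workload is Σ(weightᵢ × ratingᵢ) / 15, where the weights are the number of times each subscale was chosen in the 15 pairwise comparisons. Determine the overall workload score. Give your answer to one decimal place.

81.1

The tallies are the weights (they sum to 15).
Weighted sum = 2·78 + 5·81 + 2·90 + 1·60 + 3·88 + 2·76
            = 156 + 405 + 180 + 60 + 264 + 152 = 1217.
Overall workload = 1217 / 15 = 81.1333 ≈ 81.1.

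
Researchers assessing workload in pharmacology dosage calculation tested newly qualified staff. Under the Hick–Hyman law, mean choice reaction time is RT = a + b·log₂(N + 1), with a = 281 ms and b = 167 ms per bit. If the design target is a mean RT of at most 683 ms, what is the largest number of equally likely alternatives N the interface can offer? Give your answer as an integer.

4

Set 281 + 167·log₂(N + 1) ≤ 683.
log₂(N + 1) ≤ (683 − 281) / 167 = 2.4072.
N + 1 ≤ 2^2.4072 = 5.3044.
N ≤ 4.3044, so the largest integer N is 4.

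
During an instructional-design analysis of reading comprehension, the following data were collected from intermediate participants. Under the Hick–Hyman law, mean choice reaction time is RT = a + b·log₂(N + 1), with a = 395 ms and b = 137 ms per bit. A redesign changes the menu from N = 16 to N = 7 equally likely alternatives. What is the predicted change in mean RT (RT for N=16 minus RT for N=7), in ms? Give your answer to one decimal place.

RT(16) = 395 + 137·log₂(17) = 395 + 137·4.0875 = 954.9875 ms.
RT(7) = 395 + 137·log₂(8) = 395 + 137·3.0000 = 806.0000 ms.
Difference = 954.9875 − 806.0000 = 148.9875 ≈ 149.0 ms.

149.0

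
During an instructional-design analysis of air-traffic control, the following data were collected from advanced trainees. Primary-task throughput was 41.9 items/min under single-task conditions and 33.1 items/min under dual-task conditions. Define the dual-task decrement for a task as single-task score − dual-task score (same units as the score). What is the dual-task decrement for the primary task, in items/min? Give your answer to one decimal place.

8.8

Decrement = 41.9 − 33.1 = 8.8000 items/min ≈ 8.8 items/min.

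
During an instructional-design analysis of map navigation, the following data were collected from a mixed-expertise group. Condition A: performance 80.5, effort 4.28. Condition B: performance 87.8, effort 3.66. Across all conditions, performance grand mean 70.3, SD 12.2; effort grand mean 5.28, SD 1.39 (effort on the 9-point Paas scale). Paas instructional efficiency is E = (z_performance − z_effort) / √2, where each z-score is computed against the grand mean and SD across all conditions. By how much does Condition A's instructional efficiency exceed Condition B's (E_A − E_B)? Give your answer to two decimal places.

Condition A: z_P = (80.5 − 70.3)/12.2 = 0.8361; z_E = (4.28 − 5.28)/1.39 = -0.7194; E_A = (0.8361 − (-0.7194))/√2 = 1.0999.
Condition B: z_P = (87.8 − 70.3)/12.2 = 1.4344; z_E = (3.66 − 5.28)/1.39 = -1.1655; E_B = (1.4344 − (-1.1655))/√2 = 1.8384.
E_A − E_B = 1.0999 − 1.8384 = -0.7385 ≈ -0.74.

-0.74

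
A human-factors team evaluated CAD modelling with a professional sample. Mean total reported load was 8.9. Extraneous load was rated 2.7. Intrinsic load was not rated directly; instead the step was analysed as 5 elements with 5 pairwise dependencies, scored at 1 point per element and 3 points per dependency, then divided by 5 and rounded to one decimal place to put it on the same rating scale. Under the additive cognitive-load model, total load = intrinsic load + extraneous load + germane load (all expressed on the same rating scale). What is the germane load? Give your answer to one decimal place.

2.2

Intrinsic (element-interactivity): (5 × 1 + 5 × 3) / 5 = 20 / 5 = 4.0000 → 4.0.
germane load = total − intrinsic − extraneous
             = 8.9 − 4.0 − 2.7 = 2.2.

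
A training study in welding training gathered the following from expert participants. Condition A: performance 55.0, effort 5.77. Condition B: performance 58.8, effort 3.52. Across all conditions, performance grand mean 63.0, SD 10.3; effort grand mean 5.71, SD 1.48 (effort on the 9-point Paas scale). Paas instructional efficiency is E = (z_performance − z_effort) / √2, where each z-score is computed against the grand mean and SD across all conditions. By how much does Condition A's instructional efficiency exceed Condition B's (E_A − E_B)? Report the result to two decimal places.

Condition A: z_P = (55.0 − 63.0)/10.3 = -0.7767; z_E = (5.77 − 5.71)/1.48 = 0.0405; E_A = (-0.7767 − 0.0405)/√2 = -0.5778.
Condition B: z_P = (58.8 − 63.0)/10.3 = -0.4078; z_E = (3.52 − 5.71)/1.48 = -1.4797; E_B = (-0.4078 − (-1.4797))/√2 = 0.7579.
E_A − E_B = -0.5778 − 0.7579 = -1.3357 ≈ -1.34.

-1.34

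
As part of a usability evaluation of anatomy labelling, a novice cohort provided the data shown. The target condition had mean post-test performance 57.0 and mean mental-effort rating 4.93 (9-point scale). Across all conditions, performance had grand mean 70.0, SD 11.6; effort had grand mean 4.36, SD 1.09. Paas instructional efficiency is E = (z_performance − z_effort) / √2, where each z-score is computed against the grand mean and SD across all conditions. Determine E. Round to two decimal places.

z_performance = (57.0 − 70.0) / 11.6 = -13.0000 / 11.6 = -1.1207.
z_effort = (4.93 − 4.36) / 1.09 = 0.5700 / 1.09 = 0.5229.
z_P − z_E = -1.1207 − 0.5229 = -1.6436.
E = -1.6436 / √2 = -1.6436 / 1.41421 = -1.1622 ≈ -1.16.

-1.16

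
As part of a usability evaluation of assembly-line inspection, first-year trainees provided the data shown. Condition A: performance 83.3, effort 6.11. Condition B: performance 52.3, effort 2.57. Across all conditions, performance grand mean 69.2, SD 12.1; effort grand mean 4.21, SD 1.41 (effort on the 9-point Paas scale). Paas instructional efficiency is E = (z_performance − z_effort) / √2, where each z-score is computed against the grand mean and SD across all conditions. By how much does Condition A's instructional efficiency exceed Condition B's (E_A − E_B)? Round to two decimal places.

0.04

Condition A: z_P = (83.3 − 69.2)/12.1 = 1.1653; z_E = (6.11 − 4.21)/1.41 = 1.3475; E_A = (1.1653 − 1.3475)/√2 = -0.1288.
Condition B: z_P = (52.3 − 69.2)/12.1 = -1.3967; z_E = (2.57 − 4.21)/1.41 = -1.1631; E_B = (-1.3967 − (-1.1631))/√2 = -0.1652.
E_A − E_B = -0.1288 − (-0.1652) = 0.0364 ≈ 0.04.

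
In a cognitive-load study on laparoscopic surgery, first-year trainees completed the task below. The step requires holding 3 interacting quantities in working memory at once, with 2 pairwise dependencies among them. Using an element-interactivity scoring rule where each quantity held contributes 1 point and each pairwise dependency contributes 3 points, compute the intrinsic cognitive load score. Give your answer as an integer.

Element contribution: 3 × 1 = 3.
Interaction contribution: 2 × 3 = 6.
Intrinsic load = 3 + 6 = 9.

9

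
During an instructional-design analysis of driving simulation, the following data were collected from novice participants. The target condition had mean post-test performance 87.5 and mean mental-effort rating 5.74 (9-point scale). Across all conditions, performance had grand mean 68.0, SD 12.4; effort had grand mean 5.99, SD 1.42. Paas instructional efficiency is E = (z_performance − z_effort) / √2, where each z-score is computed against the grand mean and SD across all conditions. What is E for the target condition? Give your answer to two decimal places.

1.24

z_performance = (87.5 − 68.0) / 12.4 = 19.5000 / 12.4 = 1.5726.
z_effort = (5.74 − 5.99) / 1.42 = -0.2500 / 1.42 = -0.1761.
z_P − z_E = 1.5726 − (-0.1761) = 1.7487.
E = 1.7487 / √2 = 1.7487 / 1.41421 = 1.2365 ≈ 1.24.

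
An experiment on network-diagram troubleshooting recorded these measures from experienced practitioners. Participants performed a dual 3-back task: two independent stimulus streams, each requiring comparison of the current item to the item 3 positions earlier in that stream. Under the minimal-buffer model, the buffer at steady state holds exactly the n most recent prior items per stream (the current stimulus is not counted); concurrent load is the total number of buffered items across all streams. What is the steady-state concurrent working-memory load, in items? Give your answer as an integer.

6

Each stream's buffer holds its 3 most recent prior items.
Two independent streams: 2 × 3 = 6 buffered items at steady state.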